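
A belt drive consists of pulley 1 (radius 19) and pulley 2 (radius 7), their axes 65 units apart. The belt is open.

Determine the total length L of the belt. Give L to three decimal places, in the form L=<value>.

open belt: β = asin((r2−r1)/C) = asin(-12/65) = -10.6387°
wrap1 = π − 2β = 201.2774°
wrap2 = π + 2β = 158.7226°
tangent length = C·cosβ = 63.8827
L = r1·wrap1 + r2·wrap2 + 2·C·cosβ = 19·3.5130 + 7·2.7702 + 2·63.8827 = 213.9032

L=213.903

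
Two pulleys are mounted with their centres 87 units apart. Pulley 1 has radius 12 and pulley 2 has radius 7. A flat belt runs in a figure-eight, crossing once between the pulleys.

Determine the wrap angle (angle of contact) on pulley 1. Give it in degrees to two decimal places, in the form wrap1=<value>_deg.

crossed belt: β = asin((r1+r2)/C) = asin(19/87) = 12.6145°
wrap1 = wrap2 = π + 2β = 205.2291°

wrap1=205.23_deg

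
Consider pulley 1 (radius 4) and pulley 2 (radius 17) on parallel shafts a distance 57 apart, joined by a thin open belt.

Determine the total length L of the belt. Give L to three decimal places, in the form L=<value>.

open belt: β = asin((r2−r1)/C) = asin(13/57) = 13.1835°
wrap1 = π − 2β = 153.6330°
wrap2 = π + 2β = 206.3670°
tangent length = C·cosβ = 55.4977
L = r1·wrap1 + r2·wrap2 + 2·C·cosβ = 4·2.6814 + 17·3.6018 + 2·55.4977 = 182.9514

L=182.951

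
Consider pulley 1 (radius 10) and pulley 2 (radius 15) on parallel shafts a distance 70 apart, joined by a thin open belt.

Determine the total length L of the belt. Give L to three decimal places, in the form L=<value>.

open belt: β = asin((r2−r1)/C) = asin(5/70) = 4.0960°
wrap1 = π − 2β = 171.8079°
wrap2 = π + 2β = 188.1921°
tangent length = C·cosβ = 69.8212
L = r1·wrap1 + r2·wrap2 + 2·C·cosβ = 10·2.9986 + 15·3.2846 + 2·69.8212 = 218.8971

L=218.897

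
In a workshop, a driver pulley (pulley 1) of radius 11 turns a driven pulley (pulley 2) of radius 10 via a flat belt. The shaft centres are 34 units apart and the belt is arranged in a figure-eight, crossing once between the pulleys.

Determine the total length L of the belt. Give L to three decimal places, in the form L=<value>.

L=147.414

crossed belt: β = asin((r1+r2)/C) = asin(21/34) = 38.1445°
wrap1 = wrap2 = π + 2β = 256.2890°
tangent length = C·cosβ = 26.7395
L = (r1+r2)·wrap + 2·C·cosβ = 21·4.4731 + 2·26.7395 = 147.4138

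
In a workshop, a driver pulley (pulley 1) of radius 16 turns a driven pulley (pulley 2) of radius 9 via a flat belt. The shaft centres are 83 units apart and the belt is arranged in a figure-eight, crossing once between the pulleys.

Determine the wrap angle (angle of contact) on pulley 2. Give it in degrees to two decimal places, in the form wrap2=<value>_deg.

crossed belt: β = asin((r1+r2)/C) = asin(25/83) = 17.5300°
wrap1 = wrap2 = π + 2β = 215.0600°

wrap2=215.06_deg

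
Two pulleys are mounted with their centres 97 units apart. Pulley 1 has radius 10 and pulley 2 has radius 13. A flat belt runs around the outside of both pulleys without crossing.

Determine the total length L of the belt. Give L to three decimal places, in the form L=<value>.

L=266.349

open belt: β = asin((r2−r1)/C) = asin(3/97) = 1.7723°
wrap1 = π − 2β = 176.4554°
wrap2 = π + 2β = 183.5446°
tangent length = C·cosβ = 96.9536
L = r1·wrap1 + r2·wrap2 + 2·C·cosβ = 10·3.0797 + 13·3.2035 + 2·96.9536 = 266.3494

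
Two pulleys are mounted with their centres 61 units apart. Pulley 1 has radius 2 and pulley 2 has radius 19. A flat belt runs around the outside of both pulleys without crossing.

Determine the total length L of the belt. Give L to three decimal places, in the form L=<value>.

L=192.743

open belt: β = asin((r2−r1)/C) = asin(17/61) = 16.1819°
wrap1 = π − 2β = 147.6361°
wrap2 = π + 2β = 212.3639°
tangent length = C·cosβ = 58.5833
L = r1·wrap1 + r2·wrap2 + 2·C·cosβ = 2·2.5767 + 19·3.7064 + 2·58.5833 = 192.7426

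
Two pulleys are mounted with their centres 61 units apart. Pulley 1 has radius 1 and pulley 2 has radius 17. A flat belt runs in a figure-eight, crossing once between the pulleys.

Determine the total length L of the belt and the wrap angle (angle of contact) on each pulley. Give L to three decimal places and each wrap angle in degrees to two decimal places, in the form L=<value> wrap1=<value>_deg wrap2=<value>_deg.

crossed belt: β = asin((r1+r2)/C) = asin(18/61) = 17.1625°
wrap1 = wrap2 = π + 2β = 214.3249°
tangent length = C·cosβ = 58.2838
L = (r1+r2)·wrap + 2·C·cosβ = 18·3.7407 + 2·58.2838 = 183.8997

L=183.900 wrap1=214.32_deg wrap2=214.32_deg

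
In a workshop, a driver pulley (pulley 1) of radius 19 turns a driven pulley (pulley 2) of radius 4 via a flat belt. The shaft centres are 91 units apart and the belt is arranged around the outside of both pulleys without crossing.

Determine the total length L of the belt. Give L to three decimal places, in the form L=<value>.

open belt: β = asin((r2−r1)/C) = asin(-15/91) = -9.4877°
wrap1 = π − 2β = 198.9753°
wrap2 = π + 2β = 161.0247°
tangent length = C·cosβ = 89.7552
L = r1·wrap1 + r2·wrap2 + 2·C·cosβ = 19·3.4728 + 4·2.8104 + 2·89.7552 = 256.7348

L=256.735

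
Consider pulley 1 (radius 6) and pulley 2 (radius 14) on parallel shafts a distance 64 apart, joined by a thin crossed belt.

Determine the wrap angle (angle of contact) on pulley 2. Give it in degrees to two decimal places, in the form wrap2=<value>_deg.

wrap2=216.42_deg

crossed belt: β = asin((r1+r2)/C) = asin(20/64) = 18.2100°
wrap1 = wrap2 = π + 2β = 216.4199°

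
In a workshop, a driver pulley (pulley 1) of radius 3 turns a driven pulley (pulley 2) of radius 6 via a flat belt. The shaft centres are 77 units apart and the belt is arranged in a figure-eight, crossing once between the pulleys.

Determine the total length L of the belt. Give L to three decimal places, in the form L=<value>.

L=183.327

crossed belt: β = asin((r1+r2)/C) = asin(9/77) = 6.7123°
wrap1 = wrap2 = π + 2β = 193.4245°
tangent length = C·cosβ = 76.4722
L = (r1+r2)·wrap + 2·C·cosβ = 9·3.3759 + 2·76.4722 = 183.3275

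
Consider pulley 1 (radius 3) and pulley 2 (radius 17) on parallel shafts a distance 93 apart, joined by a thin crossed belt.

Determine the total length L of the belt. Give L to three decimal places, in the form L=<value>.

L=253.150

crossed belt: β = asin((r1+r2)/C) = asin(20/93) = 12.4187°
wrap1 = wrap2 = π + 2β = 204.8374°
tangent length = C·cosβ = 90.8240
L = (r1+r2)·wrap + 2·C·cosβ = 20·3.5751 + 2·90.8240 = 253.1497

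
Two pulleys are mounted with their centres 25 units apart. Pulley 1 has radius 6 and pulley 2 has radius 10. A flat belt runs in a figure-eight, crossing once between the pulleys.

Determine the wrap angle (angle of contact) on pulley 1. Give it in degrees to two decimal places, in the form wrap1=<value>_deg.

crossed belt: β = asin((r1+r2)/C) = asin(16/25) = 39.7918°
wrap1 = wrap2 = π + 2β = 259.5836°

wrap1=259.58_deg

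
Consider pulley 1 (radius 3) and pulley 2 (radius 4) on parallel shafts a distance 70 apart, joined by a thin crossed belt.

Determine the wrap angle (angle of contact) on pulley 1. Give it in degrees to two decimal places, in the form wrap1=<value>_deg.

wrap1=191.48_deg

crossed belt: β = asin((r1+r2)/C) = asin(7/70) = 5.7392°
wrap1 = wrap2 = π + 2β = 191.4783°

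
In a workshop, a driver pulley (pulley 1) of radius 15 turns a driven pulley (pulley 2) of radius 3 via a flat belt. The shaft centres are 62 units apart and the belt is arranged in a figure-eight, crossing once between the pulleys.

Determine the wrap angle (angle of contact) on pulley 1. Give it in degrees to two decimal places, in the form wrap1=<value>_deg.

crossed belt: β = asin((r1+r2)/C) = asin(18/62) = 16.8773°
wrap1 = wrap2 = π + 2β = 213.7545°

wrap1=213.75_deg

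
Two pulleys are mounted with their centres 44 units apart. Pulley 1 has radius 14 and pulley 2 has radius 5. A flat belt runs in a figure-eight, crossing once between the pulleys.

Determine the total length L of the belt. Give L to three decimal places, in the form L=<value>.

crossed belt: β = asin((r1+r2)/C) = asin(19/44) = 25.5830°
wrap1 = wrap2 = π + 2β = 231.1660°
tangent length = C·cosβ = 39.6863
L = (r1+r2)·wrap + 2·C·cosβ = 19·4.0346 + 2·39.6863 = 156.0301

L=156.030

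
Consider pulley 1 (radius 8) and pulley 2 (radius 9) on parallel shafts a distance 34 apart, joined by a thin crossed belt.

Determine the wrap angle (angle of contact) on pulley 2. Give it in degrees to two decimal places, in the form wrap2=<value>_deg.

wrap2=240.00_deg

crossed belt: β = asin((r1+r2)/C) = asin(17/34) = 30.0000°
wrap1 = wrap2 = π + 2β = 240.0000°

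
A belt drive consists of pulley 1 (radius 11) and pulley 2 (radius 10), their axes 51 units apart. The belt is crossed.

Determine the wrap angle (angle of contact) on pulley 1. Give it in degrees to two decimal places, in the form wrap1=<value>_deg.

crossed belt: β = asin((r1+r2)/C) = asin(21/51) = 24.3157°
wrap1 = wrap2 = π + 2β = 228.6315°

wrap1=228.63_deg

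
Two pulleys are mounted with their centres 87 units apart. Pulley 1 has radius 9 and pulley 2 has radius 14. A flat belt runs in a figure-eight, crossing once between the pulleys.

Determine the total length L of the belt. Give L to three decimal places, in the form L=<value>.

L=252.373

crossed belt: β = asin((r1+r2)/C) = asin(23/87) = 15.3294°
wrap1 = wrap2 = π + 2β = 210.6588°
tangent length = C·cosβ = 83.9047
L = (r1+r2)·wrap + 2·C·cosβ = 23·3.6767 + 2·83.9047 = 252.3733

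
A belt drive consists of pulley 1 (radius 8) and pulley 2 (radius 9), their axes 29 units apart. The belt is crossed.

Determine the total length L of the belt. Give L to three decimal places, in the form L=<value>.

crossed belt: β = asin((r1+r2)/C) = asin(17/29) = 35.8883°
wrap1 = wrap2 = π + 2β = 251.7766°
tangent length = C·cosβ = 23.4947
L = (r1+r2)·wrap + 2·C·cosβ = 17·4.3943 + 2·23.4947 = 121.6930

L=121.693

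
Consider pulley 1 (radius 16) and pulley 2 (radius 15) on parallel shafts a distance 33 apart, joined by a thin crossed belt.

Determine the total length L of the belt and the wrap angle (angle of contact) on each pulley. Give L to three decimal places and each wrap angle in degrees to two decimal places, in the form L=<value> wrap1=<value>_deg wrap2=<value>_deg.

crossed belt: β = asin((r1+r2)/C) = asin(31/33) = 69.9500°
wrap1 = wrap2 = π + 2β = 319.9000°
tangent length = C·cosβ = 11.3137
L = (r1+r2)·wrap + 2·C·cosβ = 31·5.5833 + 2·11.3137 = 195.7100

L=195.710 wrap1=319.90_deg wrap2=319.90_deg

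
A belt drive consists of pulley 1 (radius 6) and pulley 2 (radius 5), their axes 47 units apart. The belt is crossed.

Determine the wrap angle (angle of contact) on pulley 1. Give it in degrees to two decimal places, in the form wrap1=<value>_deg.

crossed belt: β = asin((r1+r2)/C) = asin(11/47) = 13.5352°
wrap1 = wrap2 = π + 2β = 207.0704°

wrap1=207.07_deg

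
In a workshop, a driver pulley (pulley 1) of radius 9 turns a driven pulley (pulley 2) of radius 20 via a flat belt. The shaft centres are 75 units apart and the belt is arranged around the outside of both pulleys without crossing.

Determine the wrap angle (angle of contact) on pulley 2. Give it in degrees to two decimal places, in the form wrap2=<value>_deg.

open belt: β = asin((r2−r1)/C) = asin(11/75) = 8.4338°
wrap1 = π − 2β = 163.1324°
wrap2 = π + 2β = 196.8676°

wrap2=196.87_deg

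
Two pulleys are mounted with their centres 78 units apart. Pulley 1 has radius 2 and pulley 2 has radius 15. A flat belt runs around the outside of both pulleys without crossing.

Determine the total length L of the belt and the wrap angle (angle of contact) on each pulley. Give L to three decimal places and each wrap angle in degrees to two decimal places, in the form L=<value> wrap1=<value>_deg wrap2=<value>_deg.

L=211.579 wrap1=160.81_deg wrap2=199.19_deg

open belt: β = asin((r2−r1)/C) = asin(13/78) = 9.5941°
wrap1 = π − 2β = 160.8119°
wrap2 = π + 2β = 199.1881°
tangent length = C·cosβ = 76.9090
L = r1·wrap1 + r2·wrap2 + 2·C·cosβ = 2·2.8067 + 15·3.4765 + 2·76.9090 = 211.5788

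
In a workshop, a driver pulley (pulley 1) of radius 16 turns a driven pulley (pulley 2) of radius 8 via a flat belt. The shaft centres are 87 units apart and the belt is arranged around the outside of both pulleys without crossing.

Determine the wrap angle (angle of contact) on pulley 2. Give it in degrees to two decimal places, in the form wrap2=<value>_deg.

wrap2=169.45_deg

open belt: β = asin((r2−r1)/C) = asin(-8/87) = -5.2760°
wrap1 = π − 2β = 190.5521°
wrap2 = π + 2β = 169.4479°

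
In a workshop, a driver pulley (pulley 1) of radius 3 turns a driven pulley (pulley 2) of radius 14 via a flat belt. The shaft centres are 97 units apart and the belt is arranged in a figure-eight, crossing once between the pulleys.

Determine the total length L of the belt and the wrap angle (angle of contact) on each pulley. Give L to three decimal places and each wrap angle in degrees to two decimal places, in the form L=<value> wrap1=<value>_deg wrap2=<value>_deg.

crossed belt: β = asin((r1+r2)/C) = asin(17/97) = 10.0937°
wrap1 = wrap2 = π + 2β = 200.1873°
tangent length = C·cosβ = 95.4987
L = (r1+r2)·wrap + 2·C·cosβ = 17·3.4939 + 2·95.4987 = 250.3942

L=250.394 wrap1=200.19_deg wrap2=200.19_deg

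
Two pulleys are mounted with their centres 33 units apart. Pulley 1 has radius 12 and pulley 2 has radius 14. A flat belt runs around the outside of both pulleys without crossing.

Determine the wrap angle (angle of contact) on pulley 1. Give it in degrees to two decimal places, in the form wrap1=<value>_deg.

wrap1=173.05_deg

open belt: β = asin((r2−r1)/C) = asin(2/33) = 3.4746°
wrap1 = π − 2β = 173.0508°
wrap2 = π + 2β = 186.9492°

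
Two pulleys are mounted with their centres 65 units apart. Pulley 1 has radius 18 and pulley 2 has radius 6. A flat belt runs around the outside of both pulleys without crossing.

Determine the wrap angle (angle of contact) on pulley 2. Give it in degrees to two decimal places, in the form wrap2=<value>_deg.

open belt: β = asin((r2−r1)/C) = asin(-12/65) = -10.6387°
wrap1 = π − 2β = 201.2774°
wrap2 = π + 2β = 158.7226°

wrap2=158.72_deg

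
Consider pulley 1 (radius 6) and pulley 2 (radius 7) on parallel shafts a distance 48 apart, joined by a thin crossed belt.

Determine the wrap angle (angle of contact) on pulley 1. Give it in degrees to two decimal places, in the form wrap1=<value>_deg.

crossed belt: β = asin((r1+r2)/C) = asin(13/48) = 15.7139°
wrap1 = wrap2 = π + 2β = 211.4277°

wrap1=211.43_deg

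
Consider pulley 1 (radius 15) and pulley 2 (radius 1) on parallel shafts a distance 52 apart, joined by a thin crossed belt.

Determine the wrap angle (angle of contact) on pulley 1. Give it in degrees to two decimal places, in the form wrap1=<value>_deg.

crossed belt: β = asin((r1+r2)/C) = asin(16/52) = 17.9202°
wrap1 = wrap2 = π + 2β = 215.8404°

wrap1=215.84_deg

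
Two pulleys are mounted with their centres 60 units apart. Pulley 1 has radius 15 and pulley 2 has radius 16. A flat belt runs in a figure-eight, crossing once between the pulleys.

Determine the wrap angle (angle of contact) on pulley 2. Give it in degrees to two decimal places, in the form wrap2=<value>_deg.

wrap2=242.22_deg

crossed belt: β = asin((r1+r2)/C) = asin(31/60) = 31.1089°
wrap1 = wrap2 = π + 2β = 242.2178°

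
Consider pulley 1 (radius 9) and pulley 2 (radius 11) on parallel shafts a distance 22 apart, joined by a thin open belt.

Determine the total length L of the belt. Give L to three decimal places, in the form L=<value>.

L=107.014

open belt: β = asin((r2−r1)/C) = asin(2/22) = 5.2159°
wrap1 = π − 2β = 169.5682°
wrap2 = π + 2β = 190.4318°
tangent length = C·cosβ = 21.9089
L = r1·wrap1 + r2·wrap2 + 2·C·cosβ = 9·2.9595 + 11·3.3237 + 2·21.9089 = 107.0138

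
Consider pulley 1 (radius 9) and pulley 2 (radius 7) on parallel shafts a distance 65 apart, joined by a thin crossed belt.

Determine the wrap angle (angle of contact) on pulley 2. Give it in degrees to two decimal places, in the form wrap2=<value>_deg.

crossed belt: β = asin((r1+r2)/C) = asin(16/65) = 14.2500°
wrap1 = wrap2 = π + 2β = 208.5001°

wrap2=208.50_deg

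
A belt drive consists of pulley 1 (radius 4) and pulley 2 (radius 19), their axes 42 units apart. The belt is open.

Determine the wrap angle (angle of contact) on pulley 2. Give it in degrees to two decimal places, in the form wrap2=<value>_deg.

open belt: β = asin((r2−r1)/C) = asin(15/42) = 20.9248°
wrap1 = π − 2β = 138.1503°
wrap2 = π + 2β = 221.8497°

wrap2=221.85_deg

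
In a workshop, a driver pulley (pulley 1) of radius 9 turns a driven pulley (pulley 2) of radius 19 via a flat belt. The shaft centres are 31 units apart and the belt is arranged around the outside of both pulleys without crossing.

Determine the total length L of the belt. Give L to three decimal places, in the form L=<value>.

L=153.219

open belt: β = asin((r2−r1)/C) = asin(10/31) = 18.8191°
wrap1 = π − 2β = 142.3619°
wrap2 = π + 2β = 217.6381°
tangent length = C·cosβ = 29.3428
L = r1·wrap1 + r2·wrap2 + 2·C·cosβ = 9·2.4847 + 19·3.7985 + 2·29.3428 = 153.2193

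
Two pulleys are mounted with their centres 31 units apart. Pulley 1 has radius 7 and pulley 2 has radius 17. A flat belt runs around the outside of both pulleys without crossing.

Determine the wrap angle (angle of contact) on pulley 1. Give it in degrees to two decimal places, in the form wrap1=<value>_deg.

open belt: β = asin((r2−r1)/C) = asin(10/31) = 18.8191°
wrap1 = π − 2β = 142.3619°
wrap2 = π + 2β = 217.6381°

wrap1=142.36_deg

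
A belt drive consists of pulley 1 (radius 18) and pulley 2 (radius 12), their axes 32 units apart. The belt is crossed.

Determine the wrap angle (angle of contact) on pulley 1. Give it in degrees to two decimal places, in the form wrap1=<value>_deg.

crossed belt: β = asin((r1+r2)/C) = asin(30/32) = 69.6359°
wrap1 = wrap2 = π + 2β = 319.2717°

wrap1=319.27_deg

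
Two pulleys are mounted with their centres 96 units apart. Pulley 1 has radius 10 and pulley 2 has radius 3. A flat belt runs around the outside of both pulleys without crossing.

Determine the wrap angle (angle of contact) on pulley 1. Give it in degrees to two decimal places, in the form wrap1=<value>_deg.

wrap1=188.36_deg

open belt: β = asin((r2−r1)/C) = asin(-7/96) = -4.1815°
wrap1 = π − 2β = 188.3631°
wrap2 = π + 2β = 171.6369°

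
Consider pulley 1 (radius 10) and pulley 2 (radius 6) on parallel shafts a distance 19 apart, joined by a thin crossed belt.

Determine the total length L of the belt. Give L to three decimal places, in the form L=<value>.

L=102.797

crossed belt: β = asin((r1+r2)/C) = asin(16/19) = 57.3631°
wrap1 = wrap2 = π + 2β = 294.7262°
tangent length = C·cosβ = 10.2470
L = (r1+r2)·wrap + 2·C·cosβ = 16·5.1439 + 2·10.2470 = 102.7970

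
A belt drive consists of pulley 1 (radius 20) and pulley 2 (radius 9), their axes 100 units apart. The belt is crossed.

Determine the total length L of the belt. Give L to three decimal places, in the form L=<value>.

L=299.577

crossed belt: β = asin((r1+r2)/C) = asin(29/100) = 16.8580°
wrap1 = wrap2 = π + 2β = 213.7159°
tangent length = C·cosβ = 95.7027
L = (r1+r2)·wrap + 2·C·cosβ = 29·3.7300 + 2·95.7027 = 299.5767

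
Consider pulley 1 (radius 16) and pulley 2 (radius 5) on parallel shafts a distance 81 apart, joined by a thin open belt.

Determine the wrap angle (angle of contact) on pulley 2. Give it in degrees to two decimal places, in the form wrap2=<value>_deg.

open belt: β = asin((r2−r1)/C) = asin(-11/81) = -7.8050°
wrap1 = π − 2β = 195.6101°
wrap2 = π + 2β = 164.3899°

wrap2=164.39_deg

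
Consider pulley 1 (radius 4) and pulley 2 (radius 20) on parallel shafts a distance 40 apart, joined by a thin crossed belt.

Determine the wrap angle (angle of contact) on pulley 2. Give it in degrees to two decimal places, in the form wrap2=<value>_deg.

crossed belt: β = asin((r1+r2)/C) = asin(24/40) = 36.8699°
wrap1 = wrap2 = π + 2β = 253.7398°

wrap2=253.74_deg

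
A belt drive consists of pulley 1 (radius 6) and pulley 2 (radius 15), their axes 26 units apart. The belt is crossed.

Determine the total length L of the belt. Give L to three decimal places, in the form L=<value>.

crossed belt: β = asin((r1+r2)/C) = asin(21/26) = 53.8711°
wrap1 = wrap2 = π + 2β = 287.7421°
tangent length = C·cosβ = 15.3297
L = (r1+r2)·wrap + 2·C·cosβ = 21·5.0220 + 2·15.3297 = 136.1224

L=136.122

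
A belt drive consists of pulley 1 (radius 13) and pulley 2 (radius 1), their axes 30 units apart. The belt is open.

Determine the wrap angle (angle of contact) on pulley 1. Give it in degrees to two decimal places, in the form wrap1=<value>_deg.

wrap1=227.16_deg

open belt: β = asin((r2−r1)/C) = asin(-12/30) = -23.5782°
wrap1 = π − 2β = 227.1564°
wrap2 = π + 2β = 132.8436°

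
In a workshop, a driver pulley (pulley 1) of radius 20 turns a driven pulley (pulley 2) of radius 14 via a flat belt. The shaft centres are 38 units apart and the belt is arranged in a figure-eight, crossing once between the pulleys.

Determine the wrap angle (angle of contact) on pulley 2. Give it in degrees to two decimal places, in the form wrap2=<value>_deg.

wrap2=306.95_deg

crossed belt: β = asin((r1+r2)/C) = asin(34/38) = 63.4746°
wrap1 = wrap2 = π + 2β = 306.9493°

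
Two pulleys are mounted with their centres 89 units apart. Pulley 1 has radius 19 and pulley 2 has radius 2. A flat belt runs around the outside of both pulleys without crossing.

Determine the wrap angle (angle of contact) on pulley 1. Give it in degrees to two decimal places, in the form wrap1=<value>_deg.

open belt: β = asin((r2−r1)/C) = asin(-17/89) = -11.0118°
wrap1 = π − 2β = 202.0236°
wrap2 = π + 2β = 157.9764°

wrap1=202.02_deg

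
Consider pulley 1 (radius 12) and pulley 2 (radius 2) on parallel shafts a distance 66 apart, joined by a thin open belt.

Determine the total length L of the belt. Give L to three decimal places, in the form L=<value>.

open belt: β = asin((r2−r1)/C) = asin(-10/66) = -8.7147°
wrap1 = π − 2β = 197.4295°
wrap2 = π + 2β = 162.5705°
tangent length = C·cosβ = 65.2380
L = r1·wrap1 + r2·wrap2 + 2·C·cosβ = 12·3.4458 + 2·2.8374 + 2·65.2380 = 177.5004

L=177.500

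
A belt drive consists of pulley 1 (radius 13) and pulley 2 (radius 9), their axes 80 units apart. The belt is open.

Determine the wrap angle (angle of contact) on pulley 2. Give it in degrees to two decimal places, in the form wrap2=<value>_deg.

open belt: β = asin((r2−r1)/C) = asin(-4/80) = -2.8660°
wrap1 = π − 2β = 185.7320°
wrap2 = π + 2β = 174.2680°

wrap2=174.27_deg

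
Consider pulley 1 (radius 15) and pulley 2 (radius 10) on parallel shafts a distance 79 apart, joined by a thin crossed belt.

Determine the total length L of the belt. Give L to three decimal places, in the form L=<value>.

L=244.519

crossed belt: β = asin((r1+r2)/C) = asin(25/79) = 18.4487°
wrap1 = wrap2 = π + 2β = 216.8974°
tangent length = C·cosβ = 74.9400
L = (r1+r2)·wrap + 2·C·cosβ = 25·3.7856 + 2·74.9400 = 244.5193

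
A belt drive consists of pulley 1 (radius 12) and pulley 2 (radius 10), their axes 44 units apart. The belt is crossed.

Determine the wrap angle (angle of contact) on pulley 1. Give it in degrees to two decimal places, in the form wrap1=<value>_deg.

wrap1=240.00_deg

crossed belt: β = asin((r1+r2)/C) = asin(22/44) = 30.0000°
wrap1 = wrap2 = π + 2β = 240.0000°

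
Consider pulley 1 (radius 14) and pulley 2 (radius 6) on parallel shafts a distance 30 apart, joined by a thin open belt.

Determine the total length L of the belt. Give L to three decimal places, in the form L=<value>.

L=124.978

open belt: β = asin((r2−r1)/C) = asin(-8/30) = -15.4660°
wrap1 = π − 2β = 210.9320°
wrap2 = π + 2β = 149.0680°
tangent length = C·cosβ = 28.9137
L = r1·wrap1 + r2·wrap2 + 2·C·cosβ = 14·3.6815 + 6·2.6017 + 2·28.9137 = 124.9781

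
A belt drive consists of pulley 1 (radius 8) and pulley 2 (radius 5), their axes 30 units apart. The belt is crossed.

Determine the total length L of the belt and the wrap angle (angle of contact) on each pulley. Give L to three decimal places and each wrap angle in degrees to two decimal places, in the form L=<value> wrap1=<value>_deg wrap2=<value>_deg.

crossed belt: β = asin((r1+r2)/C) = asin(13/30) = 25.6793°
wrap1 = wrap2 = π + 2β = 231.3586°
tangent length = C·cosβ = 27.0370
L = (r1+r2)·wrap + 2·C·cosβ = 13·4.0380 + 2·27.0370 = 106.5676

L=106.568 wrap1=231.36_deg wrap2=231.36_deg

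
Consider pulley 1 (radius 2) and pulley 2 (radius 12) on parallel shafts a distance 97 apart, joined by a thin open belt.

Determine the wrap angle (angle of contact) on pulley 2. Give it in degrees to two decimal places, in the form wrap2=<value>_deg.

open belt: β = asin((r2−r1)/C) = asin(10/97) = 5.9173°
wrap1 = π − 2β = 168.1654°
wrap2 = π + 2β = 191.8346°

wrap2=191.83_deg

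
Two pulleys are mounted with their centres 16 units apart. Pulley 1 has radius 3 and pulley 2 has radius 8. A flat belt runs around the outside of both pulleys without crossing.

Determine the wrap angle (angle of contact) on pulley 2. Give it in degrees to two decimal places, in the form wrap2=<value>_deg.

wrap2=216.42_deg

open belt: β = asin((r2−r1)/C) = asin(5/16) = 18.2100°
wrap1 = π − 2β = 143.5801°
wrap2 = π + 2β = 216.4199°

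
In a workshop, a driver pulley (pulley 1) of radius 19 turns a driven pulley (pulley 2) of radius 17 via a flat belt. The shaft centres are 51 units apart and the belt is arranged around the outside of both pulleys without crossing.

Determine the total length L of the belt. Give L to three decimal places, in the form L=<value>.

L=215.176

open belt: β = asin((r2−r1)/C) = asin(-2/51) = -2.2475°
wrap1 = π − 2β = 184.4949°
wrap2 = π + 2β = 175.5051°
tangent length = C·cosβ = 50.9608
L = r1·wrap1 + r2·wrap2 + 2·C·cosβ = 19·3.2200 + 17·3.0631 + 2·50.9608 = 215.1758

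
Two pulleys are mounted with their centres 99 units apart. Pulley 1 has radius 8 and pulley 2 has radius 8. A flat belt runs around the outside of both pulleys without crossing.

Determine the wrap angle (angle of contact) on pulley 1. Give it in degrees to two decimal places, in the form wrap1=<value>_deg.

wrap1=180.00_deg

open belt: β = asin((r2−r1)/C) = asin(0/99) = 0.0000°
wrap1 = π − 2β = 180.0000°
wrap2 = π + 2β = 180.0000°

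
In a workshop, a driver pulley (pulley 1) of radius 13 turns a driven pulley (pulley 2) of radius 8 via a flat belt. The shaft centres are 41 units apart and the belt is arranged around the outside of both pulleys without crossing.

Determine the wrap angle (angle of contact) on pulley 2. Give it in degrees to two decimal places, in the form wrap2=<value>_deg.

open belt: β = asin((r2−r1)/C) = asin(-5/41) = -7.0047°
wrap1 = π − 2β = 194.0095°
wrap2 = π + 2β = 165.9905°

wrap2=165.99_deg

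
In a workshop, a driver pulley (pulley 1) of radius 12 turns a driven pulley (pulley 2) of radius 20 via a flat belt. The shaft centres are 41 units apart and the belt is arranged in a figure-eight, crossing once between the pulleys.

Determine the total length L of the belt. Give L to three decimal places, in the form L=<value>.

crossed belt: β = asin((r1+r2)/C) = asin(32/41) = 51.3053°
wrap1 = wrap2 = π + 2β = 282.6105°
tangent length = C·cosβ = 25.6320
L = (r1+r2)·wrap + 2·C·cosβ = 32·4.9325 + 2·25.6320 = 209.1035

L=209.104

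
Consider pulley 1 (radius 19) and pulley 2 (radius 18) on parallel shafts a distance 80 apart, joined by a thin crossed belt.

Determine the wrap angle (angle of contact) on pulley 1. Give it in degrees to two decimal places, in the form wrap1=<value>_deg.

crossed belt: β = asin((r1+r2)/C) = asin(37/80) = 27.5485°
wrap1 = wrap2 = π + 2β = 235.0971°

wrap1=235.10_deg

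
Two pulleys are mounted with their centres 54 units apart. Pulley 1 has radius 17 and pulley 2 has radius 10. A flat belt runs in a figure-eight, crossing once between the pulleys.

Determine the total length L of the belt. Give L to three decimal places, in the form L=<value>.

crossed belt: β = asin((r1+r2)/C) = asin(27/54) = 30.0000°
wrap1 = wrap2 = π + 2β = 240.0000°
tangent length = C·cosβ = 46.7654
L = (r1+r2)·wrap + 2·C·cosβ = 27·4.1888 + 2·46.7654 = 206.6281

L=206.628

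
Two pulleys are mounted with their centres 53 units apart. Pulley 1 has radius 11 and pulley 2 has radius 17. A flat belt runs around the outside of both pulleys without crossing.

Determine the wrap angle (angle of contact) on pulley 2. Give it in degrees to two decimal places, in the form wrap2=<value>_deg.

wrap2=193.00_deg

open belt: β = asin((r2−r1)/C) = asin(6/53) = 6.5002°
wrap1 = π − 2β = 166.9995°
wrap2 = π + 2β = 193.0005°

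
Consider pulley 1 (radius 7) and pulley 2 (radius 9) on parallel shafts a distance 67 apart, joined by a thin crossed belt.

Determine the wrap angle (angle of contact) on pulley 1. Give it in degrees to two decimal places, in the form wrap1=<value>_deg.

wrap1=207.63_deg

crossed belt: β = asin((r1+r2)/C) = asin(16/67) = 13.8161°
wrap1 = wrap2 = π + 2β = 207.6322°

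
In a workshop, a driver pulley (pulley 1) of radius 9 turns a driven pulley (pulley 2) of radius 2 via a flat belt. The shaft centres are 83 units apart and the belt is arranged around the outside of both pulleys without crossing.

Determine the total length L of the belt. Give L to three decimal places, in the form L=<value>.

open belt: β = asin((r2−r1)/C) = asin(-7/83) = -4.8379°
wrap1 = π − 2β = 189.6758°
wrap2 = π + 2β = 170.3242°
tangent length = C·cosβ = 82.7043
L = r1·wrap1 + r2·wrap2 + 2·C·cosβ = 9·3.3105 + 2·2.9727 + 2·82.7043 = 201.1482

L=201.148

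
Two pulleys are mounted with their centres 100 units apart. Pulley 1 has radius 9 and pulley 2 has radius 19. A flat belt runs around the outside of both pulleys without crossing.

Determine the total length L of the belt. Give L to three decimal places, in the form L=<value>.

L=288.965

open belt: β = asin((r2−r1)/C) = asin(10/100) = 5.7392°
wrap1 = π − 2β = 168.5217°
wrap2 = π + 2β = 191.4783°
tangent length = C·cosβ = 99.4987
L = r1·wrap1 + r2·wrap2 + 2·C·cosβ = 9·2.9413 + 19·3.3419 + 2·99.4987 = 288.9654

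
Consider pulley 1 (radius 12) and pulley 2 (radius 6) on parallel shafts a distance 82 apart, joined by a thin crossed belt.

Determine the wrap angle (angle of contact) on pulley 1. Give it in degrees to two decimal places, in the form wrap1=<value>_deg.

wrap1=205.36_deg

crossed belt: β = asin((r1+r2)/C) = asin(18/82) = 12.6804°
wrap1 = wrap2 = π + 2β = 205.3608°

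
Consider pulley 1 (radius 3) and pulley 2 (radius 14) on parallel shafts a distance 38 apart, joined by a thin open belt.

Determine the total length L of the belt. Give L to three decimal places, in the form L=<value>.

L=132.614

open belt: β = asin((r2−r1)/C) = asin(11/38) = 16.8264°
wrap1 = π − 2β = 146.3471°
wrap2 = π + 2β = 213.6529°
tangent length = C·cosβ = 36.3731
L = r1·wrap1 + r2·wrap2 + 2·C·cosβ = 3·2.5542 + 14·3.7289 + 2·36.3731 = 132.6141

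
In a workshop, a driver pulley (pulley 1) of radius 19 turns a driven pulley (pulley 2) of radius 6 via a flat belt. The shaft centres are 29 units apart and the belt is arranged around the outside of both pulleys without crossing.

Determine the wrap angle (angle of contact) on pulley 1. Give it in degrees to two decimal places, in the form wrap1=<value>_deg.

open belt: β = asin((r2−r1)/C) = asin(-13/29) = -26.6331°
wrap1 = π − 2β = 233.2662°
wrap2 = π + 2β = 126.7338°

wrap1=233.27_deg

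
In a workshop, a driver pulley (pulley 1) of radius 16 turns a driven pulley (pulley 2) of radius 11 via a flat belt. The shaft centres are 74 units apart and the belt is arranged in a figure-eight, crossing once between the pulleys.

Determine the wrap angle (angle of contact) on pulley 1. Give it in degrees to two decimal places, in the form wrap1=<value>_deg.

wrap1=222.80_deg

crossed belt: β = asin((r1+r2)/C) = asin(27/74) = 21.3993°
wrap1 = wrap2 = π + 2β = 222.7985°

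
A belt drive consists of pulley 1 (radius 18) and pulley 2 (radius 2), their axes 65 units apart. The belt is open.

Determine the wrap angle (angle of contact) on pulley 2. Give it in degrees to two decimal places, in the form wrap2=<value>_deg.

wrap2=151.50_deg

open belt: β = asin((r2−r1)/C) = asin(-16/65) = -14.2500°
wrap1 = π − 2β = 208.5001°
wrap2 = π + 2β = 151.4999°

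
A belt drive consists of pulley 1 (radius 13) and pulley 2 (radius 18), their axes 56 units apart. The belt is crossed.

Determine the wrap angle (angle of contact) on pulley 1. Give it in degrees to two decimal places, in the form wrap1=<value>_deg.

crossed belt: β = asin((r1+r2)/C) = asin(31/56) = 33.6124°
wrap1 = wrap2 = π + 2β = 247.2247°

wrap1=247.22_deg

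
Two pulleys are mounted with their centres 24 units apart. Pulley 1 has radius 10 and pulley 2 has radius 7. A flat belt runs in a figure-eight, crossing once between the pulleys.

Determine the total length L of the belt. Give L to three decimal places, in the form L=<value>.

L=114.052

crossed belt: β = asin((r1+r2)/C) = asin(17/24) = 45.0995°
wrap1 = wrap2 = π + 2β = 270.1989°
tangent length = C·cosβ = 16.9411
L = (r1+r2)·wrap + 2·C·cosβ = 17·4.7159 + 2·16.9411 = 114.0518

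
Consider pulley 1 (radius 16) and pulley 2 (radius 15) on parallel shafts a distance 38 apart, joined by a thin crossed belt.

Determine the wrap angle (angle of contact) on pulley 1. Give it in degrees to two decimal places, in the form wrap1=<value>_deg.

crossed belt: β = asin((r1+r2)/C) = asin(31/38) = 54.6655°
wrap1 = wrap2 = π + 2β = 289.3310°

wrap1=289.33_deg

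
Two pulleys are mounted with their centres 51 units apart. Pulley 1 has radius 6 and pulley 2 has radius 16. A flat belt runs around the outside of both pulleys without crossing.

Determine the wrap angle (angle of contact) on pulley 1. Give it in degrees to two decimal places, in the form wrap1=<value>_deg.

wrap1=157.38_deg

open belt: β = asin((r2−r1)/C) = asin(10/51) = 11.3077°
wrap1 = π − 2β = 157.3845°
wrap2 = π + 2β = 202.6155°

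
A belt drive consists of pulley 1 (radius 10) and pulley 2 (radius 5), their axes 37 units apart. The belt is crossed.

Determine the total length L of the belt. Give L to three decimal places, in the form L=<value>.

L=127.293

crossed belt: β = asin((r1+r2)/C) = asin(15/37) = 23.9165°
wrap1 = wrap2 = π + 2β = 227.8331°
tangent length = C·cosβ = 33.8231
L = (r1+r2)·wrap + 2·C·cosβ = 15·3.9764 + 2·33.8231 = 127.2927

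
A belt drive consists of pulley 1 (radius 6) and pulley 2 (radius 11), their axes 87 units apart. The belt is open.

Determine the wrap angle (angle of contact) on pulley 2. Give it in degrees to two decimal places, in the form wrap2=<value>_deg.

open belt: β = asin((r2−r1)/C) = asin(5/87) = 3.2947°
wrap1 = π − 2β = 173.4106°
wrap2 = π + 2β = 186.5894°

wrap2=186.59_deg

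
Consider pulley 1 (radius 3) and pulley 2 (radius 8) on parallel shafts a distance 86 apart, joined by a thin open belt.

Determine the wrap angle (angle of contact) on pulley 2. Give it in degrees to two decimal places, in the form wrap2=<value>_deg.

open belt: β = asin((r2−r1)/C) = asin(5/86) = 3.3330°
wrap1 = π − 2β = 173.3339°
wrap2 = π + 2β = 186.6661°

wrap2=186.67_deg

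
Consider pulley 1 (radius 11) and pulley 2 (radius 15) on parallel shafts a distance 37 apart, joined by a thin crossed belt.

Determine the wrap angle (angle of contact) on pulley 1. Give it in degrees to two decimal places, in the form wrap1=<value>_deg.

wrap1=269.29_deg

crossed belt: β = asin((r1+r2)/C) = asin(26/37) = 44.6442°
wrap1 = wrap2 = π + 2β = 269.2885°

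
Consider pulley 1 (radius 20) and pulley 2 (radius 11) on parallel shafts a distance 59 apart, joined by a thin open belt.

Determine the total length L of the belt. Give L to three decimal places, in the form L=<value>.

open belt: β = asin((r2−r1)/C) = asin(-9/59) = -8.7743°
wrap1 = π − 2β = 197.5486°
wrap2 = π + 2β = 162.4514°
tangent length = C·cosβ = 58.3095
L = r1·wrap1 + r2·wrap2 + 2·C·cosβ = 20·3.4479 + 11·2.8353 + 2·58.3095 = 216.7649

L=216.765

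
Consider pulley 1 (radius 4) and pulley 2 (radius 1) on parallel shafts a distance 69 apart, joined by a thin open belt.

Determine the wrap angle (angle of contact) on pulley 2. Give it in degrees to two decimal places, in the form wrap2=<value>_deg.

open belt: β = asin((r2−r1)/C) = asin(-3/69) = -2.4919°
wrap1 = π − 2β = 184.9838°
wrap2 = π + 2β = 175.0162°

wrap2=175.02_deg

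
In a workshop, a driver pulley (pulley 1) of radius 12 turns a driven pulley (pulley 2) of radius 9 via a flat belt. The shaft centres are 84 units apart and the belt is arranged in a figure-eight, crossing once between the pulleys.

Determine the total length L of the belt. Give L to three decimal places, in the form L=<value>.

L=239.251

crossed belt: β = asin((r1+r2)/C) = asin(21/84) = 14.4775°
wrap1 = wrap2 = π + 2β = 208.9550°
tangent length = C·cosβ = 81.3327
L = (r1+r2)·wrap + 2·C·cosβ = 21·3.6470 + 2·81.3327 = 239.2513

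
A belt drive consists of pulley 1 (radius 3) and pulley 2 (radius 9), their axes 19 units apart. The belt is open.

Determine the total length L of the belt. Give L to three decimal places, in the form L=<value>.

L=77.610

open belt: β = asin((r2−r1)/C) = asin(6/19) = 18.4085°
wrap1 = π − 2β = 143.1830°
wrap2 = π + 2β = 216.8170°
tangent length = C·cosβ = 18.0278
L = r1·wrap1 + r2·wrap2 + 2·C·cosβ = 3·2.4990 + 9·3.7842 + 2·18.0278 = 77.6101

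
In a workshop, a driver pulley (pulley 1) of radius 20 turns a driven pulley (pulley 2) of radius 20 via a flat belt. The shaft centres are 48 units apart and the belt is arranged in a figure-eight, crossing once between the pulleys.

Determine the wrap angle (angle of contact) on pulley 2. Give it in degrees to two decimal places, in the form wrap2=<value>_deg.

crossed belt: β = asin((r1+r2)/C) = asin(40/48) = 56.4427°
wrap1 = wrap2 = π + 2β = 292.8854°

wrap2=292.89_deg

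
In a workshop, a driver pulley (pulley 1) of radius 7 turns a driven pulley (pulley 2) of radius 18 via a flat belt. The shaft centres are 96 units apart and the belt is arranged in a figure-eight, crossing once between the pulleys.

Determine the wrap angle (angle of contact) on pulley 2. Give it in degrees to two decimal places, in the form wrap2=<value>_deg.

wrap2=210.19_deg

crossed belt: β = asin((r1+r2)/C) = asin(25/96) = 15.0948°
wrap1 = wrap2 = π + 2β = 210.1896°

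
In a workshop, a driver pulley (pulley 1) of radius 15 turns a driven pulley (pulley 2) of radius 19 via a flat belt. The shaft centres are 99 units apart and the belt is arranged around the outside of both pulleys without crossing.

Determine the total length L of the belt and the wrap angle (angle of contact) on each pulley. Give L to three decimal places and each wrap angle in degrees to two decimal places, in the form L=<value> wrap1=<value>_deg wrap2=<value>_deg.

open belt: β = asin((r2−r1)/C) = asin(4/99) = 2.3156°
wrap1 = π − 2β = 175.3688°
wrap2 = π + 2β = 184.6312°
tangent length = C·cosβ = 98.9192
L = r1·wrap1 + r2·wrap2 + 2·C·cosβ = 15·3.0608 + 19·3.2224 + 2·98.9192 = 304.9758

L=304.976 wrap1=175.37_deg wrap2=184.63_deg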